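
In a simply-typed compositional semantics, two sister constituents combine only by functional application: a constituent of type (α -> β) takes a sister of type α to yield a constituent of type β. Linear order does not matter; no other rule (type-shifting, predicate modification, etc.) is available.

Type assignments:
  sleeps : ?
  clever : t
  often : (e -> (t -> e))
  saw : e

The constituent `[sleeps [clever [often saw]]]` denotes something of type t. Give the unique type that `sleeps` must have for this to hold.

At [sleeps [clever [often saw]]] (required: t): [clever [often saw]] is e, which is not a function with range t; hence sleeps is the functor — type (e -> t).

(e -> t)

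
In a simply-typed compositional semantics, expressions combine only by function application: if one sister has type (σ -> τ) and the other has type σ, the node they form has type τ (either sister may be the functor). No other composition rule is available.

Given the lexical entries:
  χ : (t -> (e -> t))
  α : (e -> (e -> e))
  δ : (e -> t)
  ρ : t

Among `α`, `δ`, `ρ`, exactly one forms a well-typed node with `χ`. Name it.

ρ

α : (e -> (e -> e)) — χ needs t; α needs e; neither fits.
δ : (e -> t) — χ needs t; δ needs e; neither fits.
ρ — combines: χ : (t -> (e -> t)) takes ρ : t as argument, giving (e -> t).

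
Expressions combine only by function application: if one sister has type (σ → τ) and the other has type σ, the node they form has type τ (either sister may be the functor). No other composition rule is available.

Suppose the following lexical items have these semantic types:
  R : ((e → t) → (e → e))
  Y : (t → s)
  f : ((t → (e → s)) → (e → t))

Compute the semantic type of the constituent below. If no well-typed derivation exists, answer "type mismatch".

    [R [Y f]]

[Y f]: (t → s) and ((t → (e → s)) → (e → t)) cannot combine by function application — type clash.

type mismatch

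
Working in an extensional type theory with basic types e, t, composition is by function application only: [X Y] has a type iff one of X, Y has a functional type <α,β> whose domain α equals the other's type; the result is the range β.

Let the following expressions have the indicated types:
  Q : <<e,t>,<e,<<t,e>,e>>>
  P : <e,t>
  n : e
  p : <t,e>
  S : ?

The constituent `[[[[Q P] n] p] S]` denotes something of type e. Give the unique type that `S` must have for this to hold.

[[[[Q P] n] p] S] must have type e. The sister [[[Q P] n] p] has type e; that is not a function onto e, so S must be the functor, of type <e,e>.

<e,e>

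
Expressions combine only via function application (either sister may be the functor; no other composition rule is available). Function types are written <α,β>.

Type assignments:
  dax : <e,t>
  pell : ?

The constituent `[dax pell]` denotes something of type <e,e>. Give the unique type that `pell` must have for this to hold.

<<e,t>,<e,e>>

[dax pell] must have type <e,e>. The sister dax has type <e,t>; that is not a function onto <e,e>, so pell must be the functor, of type <<e,t>,<e,e>>.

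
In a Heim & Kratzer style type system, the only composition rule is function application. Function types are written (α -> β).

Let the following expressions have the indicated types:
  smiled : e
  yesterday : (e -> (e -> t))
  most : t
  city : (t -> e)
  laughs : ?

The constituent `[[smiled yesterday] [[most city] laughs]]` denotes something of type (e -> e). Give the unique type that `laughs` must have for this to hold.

For [[smiled yesterday] [[most city] laughs]] to have type (e -> e) with [smiled yesterday] of type (e -> t), [[most city] laughs] must be the function: [[most city] laughs] : ((e -> t) -> (e -> e)).
For [[most city] laughs] to have type ((e -> t) -> (e -> e)) with [most city] of type e, laughs must be the function: laughs : (e -> ((e -> t) -> (e -> e))).

(e -> ((e -> t) -> (e -> e)))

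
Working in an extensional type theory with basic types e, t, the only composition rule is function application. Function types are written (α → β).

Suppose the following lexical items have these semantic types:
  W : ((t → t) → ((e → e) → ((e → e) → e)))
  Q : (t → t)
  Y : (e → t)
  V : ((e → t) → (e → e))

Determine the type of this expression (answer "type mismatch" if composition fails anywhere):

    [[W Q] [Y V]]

[W Q]: functor W : ((t → t) → ((e → e) → ((e → e) → e))), argument Q : (t → t); result ((e → e) → ((e → e) → e)).
[Y V]: functor V : ((e → t) → (e → e)), argument Y : (e → t); result (e → e).
[[W Q] [Y V]]: functor [W Q] : ((e → e) → ((e → e) → e)), argument [Y V] : (e → e); result ((e → e) → e).

((e → e) → e)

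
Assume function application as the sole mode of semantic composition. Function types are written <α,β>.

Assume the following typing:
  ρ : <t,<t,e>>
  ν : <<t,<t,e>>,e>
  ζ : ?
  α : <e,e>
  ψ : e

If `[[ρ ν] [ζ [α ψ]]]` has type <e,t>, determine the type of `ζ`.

[[ρ ν] [ζ [α ψ]]] must have type <e,t>. The sister [ρ ν] has type e; that is not a function onto <e,t>, so [ζ [α ψ]] must be the functor, of type <e,<e,t>>.
[ζ [α ψ]] must have type <e,<e,t>>. The sister [α ψ] has type e; that is not a function onto <e,<e,t>>, so ζ must be the functor, of type <e,<e,<e,t>>>.

<e,<e,<e,t>>>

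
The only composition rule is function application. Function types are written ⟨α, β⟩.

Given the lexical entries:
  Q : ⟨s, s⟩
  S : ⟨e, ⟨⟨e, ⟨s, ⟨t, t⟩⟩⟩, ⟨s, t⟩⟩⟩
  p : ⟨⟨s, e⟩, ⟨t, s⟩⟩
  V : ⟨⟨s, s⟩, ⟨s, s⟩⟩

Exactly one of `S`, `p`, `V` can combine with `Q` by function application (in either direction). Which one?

S : ⟨e, ⟨⟨e, ⟨s, ⟨t, t⟩⟩⟩, ⟨s, t⟩⟩⟩ — does not combine with Q.
p : ⟨⟨s, e⟩, ⟨t, s⟩⟩ — does not combine with Q.
V — combines: V : ⟨⟨s, s⟩, ⟨s, s⟩⟩ takes Q : ⟨s, s⟩ as argument, giving ⟨s, s⟩.

V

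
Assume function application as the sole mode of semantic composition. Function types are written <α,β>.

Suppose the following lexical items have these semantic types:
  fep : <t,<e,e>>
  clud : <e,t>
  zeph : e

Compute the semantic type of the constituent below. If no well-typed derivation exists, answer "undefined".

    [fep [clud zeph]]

<e,e>

[clud zeph]: <e,t> applied to e yields t.
[fep [clud zeph]]: <t,<e,e>> applied to t yields <e,e>.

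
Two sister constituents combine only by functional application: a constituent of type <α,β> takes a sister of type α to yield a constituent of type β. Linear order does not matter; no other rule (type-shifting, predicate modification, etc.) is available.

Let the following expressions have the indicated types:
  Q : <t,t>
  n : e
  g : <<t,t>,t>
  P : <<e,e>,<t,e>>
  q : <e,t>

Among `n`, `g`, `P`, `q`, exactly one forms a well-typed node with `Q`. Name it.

g

n : e — does not combine with Q.
g — combines: g : <<t,t>,t> takes Q : <t,t> as argument, giving t.
P : <<e,e>,<t,e>> — does not combine with Q.
q : <e,t> — does not combine with Q.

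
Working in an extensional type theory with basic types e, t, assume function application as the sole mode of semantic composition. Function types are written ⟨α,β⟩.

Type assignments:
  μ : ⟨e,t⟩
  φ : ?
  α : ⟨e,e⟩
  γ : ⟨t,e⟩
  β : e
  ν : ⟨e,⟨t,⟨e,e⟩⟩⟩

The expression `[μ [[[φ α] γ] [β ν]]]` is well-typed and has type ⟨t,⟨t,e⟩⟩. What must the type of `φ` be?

⟨⟨e,e⟩,⟨⟨t,e⟩,⟨⟨t,⟨e,e⟩⟩,⟨⟨e,t⟩,⟨t,⟨t,e⟩⟩⟩⟩⟩⟩

[μ [[[φ α] γ] [β ν]]] is required to be ⟨t,⟨t,e⟩⟩. μ : ⟨e,t⟩ cannot yield ⟨t,⟨t,e⟩⟩ as functor, so [[[φ α] γ] [β ν]] : ⟨⟨e,t⟩,⟨t,⟨t,e⟩⟩⟩.
[[[φ α] γ] [β ν]] is required to be ⟨⟨e,t⟩,⟨t,⟨t,e⟩⟩⟩. [β ν] : ⟨t,⟨e,e⟩⟩ cannot yield ⟨⟨e,t⟩,⟨t,⟨t,e⟩⟩⟩ as functor, so [[φ α] γ] : ⟨⟨t,⟨e,e⟩⟩,⟨⟨e,t⟩,⟨t,⟨t,e⟩⟩⟩⟩.
[[φ α] γ] is required to be ⟨⟨t,⟨e,e⟩⟩,⟨⟨e,t⟩,⟨t,⟨t,e⟩⟩⟩⟩. γ : ⟨t,e⟩ cannot yield ⟨⟨t,⟨e,e⟩⟩,⟨⟨e,t⟩,⟨t,⟨t,e⟩⟩⟩⟩ as functor, so [φ α] : ⟨⟨t,e⟩,⟨⟨t,⟨e,e⟩⟩,⟨⟨e,t⟩,⟨t,⟨t,e⟩⟩⟩⟩⟩.
[φ α] is required to be ⟨⟨t,e⟩,⟨⟨t,⟨e,e⟩⟩,⟨⟨e,t⟩,⟨t,⟨t,e⟩⟩⟩⟩⟩. α : ⟨e,e⟩ cannot yield ⟨⟨t,e⟩,⟨⟨t,⟨e,e⟩⟩,⟨⟨e,t⟩,⟨t,⟨t,e⟩⟩⟩⟩⟩ as functor, so φ : ⟨⟨e,e⟩,⟨⟨t,e⟩,⟨⟨t,⟨e,e⟩⟩,⟨⟨e,t⟩,⟨t,⟨t,e⟩⟩⟩⟩⟩⟩.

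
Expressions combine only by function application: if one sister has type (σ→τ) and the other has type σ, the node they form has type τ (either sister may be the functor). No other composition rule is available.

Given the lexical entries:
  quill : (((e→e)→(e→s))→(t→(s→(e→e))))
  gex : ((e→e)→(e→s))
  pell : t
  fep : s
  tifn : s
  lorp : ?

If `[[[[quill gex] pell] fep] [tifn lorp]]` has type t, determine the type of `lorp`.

(s→((e→e)→t))

At [[[[quill gex] pell] fep] [tifn lorp]] (required: t): [[[quill gex] pell] fep] is (e→e), which is not a function with range t; hence [tifn lorp] is the functor — type ((e→e)→t).
At [tifn lorp] (required: ((e→e)→t)): tifn is s, which is not a function with range ((e→e)→t); hence lorp is the functor — type (s→((e→e)→t)).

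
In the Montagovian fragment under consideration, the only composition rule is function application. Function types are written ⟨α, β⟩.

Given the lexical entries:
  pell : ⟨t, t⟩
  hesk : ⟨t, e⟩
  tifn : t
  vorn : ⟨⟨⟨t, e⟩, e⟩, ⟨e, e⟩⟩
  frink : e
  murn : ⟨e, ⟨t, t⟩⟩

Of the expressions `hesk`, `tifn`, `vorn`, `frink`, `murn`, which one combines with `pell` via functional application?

hesk : ⟨t, e⟩ — neither side's domain matches the other.
tifn — combines: pell : ⟨t, t⟩ takes tifn : t as argument, giving t.
vorn : ⟨⟨⟨t, e⟩, e⟩, ⟨e, e⟩⟩ — neither side's domain matches the other.
frink : e — neither side's domain matches the other.
murn : ⟨e, ⟨t, t⟩⟩ — neither side's domain matches the other.

tifn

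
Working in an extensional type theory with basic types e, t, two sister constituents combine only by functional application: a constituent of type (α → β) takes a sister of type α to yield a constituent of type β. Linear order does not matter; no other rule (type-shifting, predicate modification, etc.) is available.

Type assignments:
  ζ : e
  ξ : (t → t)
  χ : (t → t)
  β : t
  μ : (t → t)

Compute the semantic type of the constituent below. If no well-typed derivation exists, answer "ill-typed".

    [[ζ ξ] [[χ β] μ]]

At [ζ ξ]: neither e nor (t → t) can take the other as argument; the node is ill-typed.

ill-typed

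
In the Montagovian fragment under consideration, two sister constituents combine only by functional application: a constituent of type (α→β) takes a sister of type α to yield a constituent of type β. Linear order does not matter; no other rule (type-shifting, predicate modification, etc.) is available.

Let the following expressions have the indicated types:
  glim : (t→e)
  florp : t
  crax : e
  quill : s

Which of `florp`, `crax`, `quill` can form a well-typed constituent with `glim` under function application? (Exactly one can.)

florp — combines: glim : (t→e) takes florp : t as argument, giving e.
crax : e — neither side's domain matches the other.
quill : s — neither side's domain matches the other.

florp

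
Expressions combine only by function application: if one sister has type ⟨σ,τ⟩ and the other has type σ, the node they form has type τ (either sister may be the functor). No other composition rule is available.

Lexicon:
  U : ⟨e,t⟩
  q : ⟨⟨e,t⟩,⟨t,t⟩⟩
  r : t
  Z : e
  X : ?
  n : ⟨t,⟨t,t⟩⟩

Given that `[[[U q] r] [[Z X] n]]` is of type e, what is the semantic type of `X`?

For [[[U q] r] [[Z X] n]] to have type e with [[U q] r] of type t, [[Z X] n] must be the function: [[Z X] n] : ⟨t,e⟩.
For [[Z X] n] to have type ⟨t,e⟩ with n of type ⟨t,⟨t,t⟩⟩, [Z X] must be the function: [Z X] : ⟨⟨t,⟨t,t⟩⟩,⟨t,e⟩⟩.
For [Z X] to have type ⟨⟨t,⟨t,t⟩⟩,⟨t,e⟩⟩ with Z of type e, X must be the function: X : ⟨e,⟨⟨t,⟨t,t⟩⟩,⟨t,e⟩⟩⟩.

⟨e,⟨⟨t,⟨t,t⟩⟩,⟨t,e⟩⟩⟩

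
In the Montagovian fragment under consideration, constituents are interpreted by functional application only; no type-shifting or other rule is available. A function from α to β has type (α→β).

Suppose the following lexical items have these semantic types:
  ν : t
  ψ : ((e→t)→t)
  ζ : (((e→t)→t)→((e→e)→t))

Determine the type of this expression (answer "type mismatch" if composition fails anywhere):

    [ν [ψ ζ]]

type mismatch

[ψ ζ]: ζ is (((e→t)→t)→((e→e)→t)), ψ is ((e→t)→t); result ((e→e)→t).
[ν [ψ ζ]]: t and ((e→e)→t) cannot combine by function application — type clash.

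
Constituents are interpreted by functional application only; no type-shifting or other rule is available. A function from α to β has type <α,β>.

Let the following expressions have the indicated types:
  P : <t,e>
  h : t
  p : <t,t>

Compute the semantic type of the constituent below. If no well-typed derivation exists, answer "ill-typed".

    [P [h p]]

e

[h p] — p of type <t,t> combines with h of type t: type t.
[P [h p]] — P of type <t,e> combines with [h p] of type t: type e.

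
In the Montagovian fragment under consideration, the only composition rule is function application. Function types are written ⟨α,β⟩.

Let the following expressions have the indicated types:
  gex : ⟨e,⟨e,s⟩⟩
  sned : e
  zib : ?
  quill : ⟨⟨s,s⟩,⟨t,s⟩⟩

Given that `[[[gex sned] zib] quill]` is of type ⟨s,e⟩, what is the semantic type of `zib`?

⟨⟨e,s⟩,⟨⟨⟨s,s⟩,⟨t,s⟩⟩,⟨s,e⟩⟩⟩

For [[[gex sned] zib] quill] to have type ⟨s,e⟩ with quill of type ⟨⟨s,s⟩,⟨t,s⟩⟩, [[gex sned] zib] must be the function: [[gex sned] zib] : ⟨⟨⟨s,s⟩,⟨t,s⟩⟩,⟨s,e⟩⟩.
For [[gex sned] zib] to have type ⟨⟨⟨s,s⟩,⟨t,s⟩⟩,⟨s,e⟩⟩ with [gex sned] of type ⟨e,s⟩, zib must be the function: zib : ⟨⟨e,s⟩,⟨⟨⟨s,s⟩,⟨t,s⟩⟩,⟨s,e⟩⟩⟩.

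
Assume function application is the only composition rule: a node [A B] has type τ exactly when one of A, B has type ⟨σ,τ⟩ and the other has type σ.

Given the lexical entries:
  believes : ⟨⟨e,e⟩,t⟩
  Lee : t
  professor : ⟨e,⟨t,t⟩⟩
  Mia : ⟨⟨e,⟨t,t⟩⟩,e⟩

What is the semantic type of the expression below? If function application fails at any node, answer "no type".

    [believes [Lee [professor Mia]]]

[professor Mia] — Mia of type ⟨⟨e,⟨t,t⟩⟩,e⟩ combines with professor of type ⟨e,⟨t,t⟩⟩: type e.
At [Lee [professor Mia]]: neither t nor e can take the other as argument; the node is ill-typed.

no type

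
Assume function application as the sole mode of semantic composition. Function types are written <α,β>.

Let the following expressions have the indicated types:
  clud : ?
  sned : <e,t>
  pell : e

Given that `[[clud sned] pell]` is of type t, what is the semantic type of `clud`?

<<e,t>,<e,t>>

[[clud sned] pell] is required to be t. pell : e cannot yield t as functor, so [clud sned] : <e,t>.
[clud sned] is required to be <e,t>. sned : <e,t> cannot yield <e,t> as functor, so clud : <<e,t>,<e,t>>.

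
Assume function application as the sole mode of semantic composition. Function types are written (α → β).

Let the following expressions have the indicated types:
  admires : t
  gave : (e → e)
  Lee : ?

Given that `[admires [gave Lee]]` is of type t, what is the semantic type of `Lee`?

((e → e) → (t → t))

For [admires [gave Lee]] to have type t with admires of type t, [gave Lee] must be the function: [gave Lee] : (t → t).
For [gave Lee] to have type (t → t) with gave of type (e → e), Lee must be the function: Lee : ((e → e) → (t → t)).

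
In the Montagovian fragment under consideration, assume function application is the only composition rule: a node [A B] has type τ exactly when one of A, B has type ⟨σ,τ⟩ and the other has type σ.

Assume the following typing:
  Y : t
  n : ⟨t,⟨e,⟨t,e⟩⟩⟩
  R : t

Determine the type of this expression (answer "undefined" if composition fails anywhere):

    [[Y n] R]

[Y n] — n of type ⟨t,⟨e,⟨t,e⟩⟩⟩ combines with Y of type t: type ⟨e,⟨t,e⟩⟩.
[[Y n] R]: ⟨e,⟨t,e⟩⟩ and t cannot combine by function application — type clash.

undefined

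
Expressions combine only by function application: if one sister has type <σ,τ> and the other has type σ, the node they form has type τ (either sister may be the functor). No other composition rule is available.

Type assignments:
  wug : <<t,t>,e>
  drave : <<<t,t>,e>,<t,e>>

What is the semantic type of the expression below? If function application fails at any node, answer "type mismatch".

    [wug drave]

At [wug drave], drave : <<<t,t>,e>,<t,e>> takes wug : <<t,t>,e>, giving <t,e>.

<t,e>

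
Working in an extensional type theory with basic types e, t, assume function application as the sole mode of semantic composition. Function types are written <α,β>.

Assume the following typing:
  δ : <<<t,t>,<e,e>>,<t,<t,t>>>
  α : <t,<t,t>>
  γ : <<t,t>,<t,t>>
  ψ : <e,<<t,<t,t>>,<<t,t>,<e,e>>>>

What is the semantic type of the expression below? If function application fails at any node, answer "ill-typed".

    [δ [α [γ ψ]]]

ill-typed

[γ ψ]: <<t,t>,<t,t>> with <e,<<t,<t,t>>,<<t,t>,<e,e>>>> — neither is a function whose domain matches the other; composition fails here.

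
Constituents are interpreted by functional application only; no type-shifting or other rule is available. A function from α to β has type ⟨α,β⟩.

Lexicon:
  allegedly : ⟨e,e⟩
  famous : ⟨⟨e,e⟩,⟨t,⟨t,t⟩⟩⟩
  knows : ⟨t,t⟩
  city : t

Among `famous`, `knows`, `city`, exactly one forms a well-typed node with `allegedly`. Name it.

famous

famous — combines: famous : ⟨⟨e,e⟩,⟨t,⟨t,t⟩⟩⟩ takes allegedly : ⟨e,e⟩ as argument, giving ⟨t,⟨t,t⟩⟩.
knows : ⟨t,t⟩ — allegedly needs e; knows needs t; neither fits.
city : t — allegedly needs e; city needs nothing (atomic); neither fits.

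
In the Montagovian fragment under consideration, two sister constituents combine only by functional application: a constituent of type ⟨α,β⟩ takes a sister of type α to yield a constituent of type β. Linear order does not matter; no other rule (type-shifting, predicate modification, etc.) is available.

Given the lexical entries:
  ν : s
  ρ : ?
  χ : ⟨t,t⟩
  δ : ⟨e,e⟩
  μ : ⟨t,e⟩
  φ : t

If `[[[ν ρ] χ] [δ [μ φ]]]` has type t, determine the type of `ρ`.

⟨s,⟨⟨t,t⟩,⟨e,t⟩⟩⟩

At [[[ν ρ] χ] [δ [μ φ]]] (required: t): [δ [μ φ]] is e, which is not a function with range t; hence [[ν ρ] χ] is the functor — type ⟨e,t⟩.
At [[ν ρ] χ] (required: ⟨e,t⟩): χ is ⟨t,t⟩, which is not a function with range ⟨e,t⟩; hence [ν ρ] is the functor — type ⟨⟨t,t⟩,⟨e,t⟩⟩.
At [ν ρ] (required: ⟨⟨t,t⟩,⟨e,t⟩⟩): ν is s, which is not a function with range ⟨⟨t,t⟩,⟨e,t⟩⟩; hence ρ is the functor — type ⟨s,⟨⟨t,t⟩,⟨e,t⟩⟩⟩.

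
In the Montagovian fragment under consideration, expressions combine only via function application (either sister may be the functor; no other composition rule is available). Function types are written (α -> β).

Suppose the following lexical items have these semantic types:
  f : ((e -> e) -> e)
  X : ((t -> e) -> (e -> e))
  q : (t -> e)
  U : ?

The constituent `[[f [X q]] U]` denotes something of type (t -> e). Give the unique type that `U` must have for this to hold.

For [[f [X q]] U] to have type (t -> e) with [f [X q]] of type e, U must be the function: U : (e -> (t -> e)).

(e -> (t -> e))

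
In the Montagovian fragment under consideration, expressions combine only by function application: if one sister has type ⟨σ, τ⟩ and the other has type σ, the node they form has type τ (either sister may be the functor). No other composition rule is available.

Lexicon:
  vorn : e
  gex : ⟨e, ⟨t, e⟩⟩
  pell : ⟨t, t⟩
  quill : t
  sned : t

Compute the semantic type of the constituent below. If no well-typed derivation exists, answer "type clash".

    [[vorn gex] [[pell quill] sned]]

[vorn gex]: gex is ⟨e, ⟨t, e⟩⟩, vorn is e; result ⟨t, e⟩.
[pell quill]: pell is ⟨t, t⟩, quill is t; result t.
[[pell quill] sned]: t and t cannot combine by function application — type clash.

type clash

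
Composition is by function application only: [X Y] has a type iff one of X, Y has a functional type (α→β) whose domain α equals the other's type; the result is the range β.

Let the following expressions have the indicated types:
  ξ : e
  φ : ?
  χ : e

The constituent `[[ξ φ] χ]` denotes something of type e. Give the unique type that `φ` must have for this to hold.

For [[ξ φ] χ] to have type e with χ of type e, [ξ φ] must be the function: [ξ φ] : (e→e).
For [ξ φ] to have type (e→e) with ξ of type e, φ must be the function: φ : (e→(e→e)).

(e→(e→e))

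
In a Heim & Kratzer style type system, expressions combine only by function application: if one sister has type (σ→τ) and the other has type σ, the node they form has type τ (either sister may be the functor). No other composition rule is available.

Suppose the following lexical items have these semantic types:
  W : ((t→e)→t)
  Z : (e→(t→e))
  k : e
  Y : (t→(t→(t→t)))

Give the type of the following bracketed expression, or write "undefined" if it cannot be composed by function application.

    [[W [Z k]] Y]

(t→(t→t))

[Z k] — Z of type (e→(t→e)) combines with k of type e: type (t→e).
[W [Z k]] — W of type ((t→e)→t) combines with [Z k] of type (t→e): type t.
[[W [Z k]] Y] — Y of type (t→(t→(t→t))) combines with [W [Z k]] of type t: type (t→(t→t)).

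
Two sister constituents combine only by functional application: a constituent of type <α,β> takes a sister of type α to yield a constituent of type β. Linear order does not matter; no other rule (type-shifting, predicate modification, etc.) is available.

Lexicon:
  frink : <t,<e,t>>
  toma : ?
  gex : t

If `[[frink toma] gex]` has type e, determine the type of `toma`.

<<t,<e,t>>,<t,e>>

At [[frink toma] gex] (required: e): gex is t, which is not a function with range e; hence [frink toma] is the functor — type <t,e>.
At [frink toma] (required: <t,e>): frink is <t,<e,t>>, which is not a function with range <t,e>; hence toma is the functor — type <<t,<e,t>>,<t,e>>.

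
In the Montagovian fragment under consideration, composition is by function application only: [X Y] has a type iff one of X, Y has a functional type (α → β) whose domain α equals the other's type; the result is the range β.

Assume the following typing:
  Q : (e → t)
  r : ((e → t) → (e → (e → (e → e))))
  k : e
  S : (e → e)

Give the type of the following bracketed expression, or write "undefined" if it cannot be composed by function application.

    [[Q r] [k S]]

(e → (e → e))

[Q r]: functor r : ((e → t) → (e → (e → (e → e)))), argument Q : (e → t); result (e → (e → (e → e))).
[k S]: functor S : (e → e), argument k : e; result e.
[[Q r] [k S]]: functor [Q r] : (e → (e → (e → e))), argument [k S] : e; result (e → (e → e)).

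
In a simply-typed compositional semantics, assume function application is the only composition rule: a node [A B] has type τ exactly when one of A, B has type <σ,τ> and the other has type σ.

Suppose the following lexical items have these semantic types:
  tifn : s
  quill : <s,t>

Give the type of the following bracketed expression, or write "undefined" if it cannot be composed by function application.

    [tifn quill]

t

[tifn quill]: functor quill : <s,t>, argument tifn : s; result t.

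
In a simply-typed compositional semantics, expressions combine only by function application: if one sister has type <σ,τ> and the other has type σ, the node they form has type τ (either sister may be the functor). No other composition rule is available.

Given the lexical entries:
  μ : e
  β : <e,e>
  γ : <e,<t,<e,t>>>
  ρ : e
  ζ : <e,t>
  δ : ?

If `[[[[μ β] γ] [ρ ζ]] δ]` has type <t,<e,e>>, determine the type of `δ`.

[[[[μ β] γ] [ρ ζ]] δ] must have type <t,<e,e>>. The sister [[[μ β] γ] [ρ ζ]] has type <e,t>; that is not a function onto <t,<e,e>>, so δ must be the functor, of type <<e,t>,<t,<e,e>>>.

<<e,t>,<t,<e,e>>>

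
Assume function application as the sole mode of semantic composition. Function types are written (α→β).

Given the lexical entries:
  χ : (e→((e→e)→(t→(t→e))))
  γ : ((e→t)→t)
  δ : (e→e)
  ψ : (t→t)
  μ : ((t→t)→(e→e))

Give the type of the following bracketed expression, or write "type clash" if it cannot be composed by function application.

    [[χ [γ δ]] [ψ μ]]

type clash

[γ δ]: ((e→t)→t) with (e→e) — neither is a function whose domain matches the other; composition fails here.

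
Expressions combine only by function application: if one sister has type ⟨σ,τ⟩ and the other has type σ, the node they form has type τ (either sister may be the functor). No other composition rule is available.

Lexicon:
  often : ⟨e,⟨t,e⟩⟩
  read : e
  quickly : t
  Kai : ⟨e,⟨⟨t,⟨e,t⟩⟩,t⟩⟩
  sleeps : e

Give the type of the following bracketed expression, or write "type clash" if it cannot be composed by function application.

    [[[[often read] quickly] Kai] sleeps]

type clash

[often read]: functor often : ⟨e,⟨t,e⟩⟩, argument read : e; result ⟨t,e⟩.
[[often read] quickly]: functor [often read] : ⟨t,e⟩, argument quickly : t; result e.
[[[often read] quickly] Kai]: functor Kai : ⟨e,⟨⟨t,⟨e,t⟩⟩,t⟩⟩, argument [[often read] quickly] : e; result ⟨⟨t,⟨e,t⟩⟩,t⟩.
[[[[often read] quickly] Kai] sleeps]: ⟨⟨t,⟨e,t⟩⟩,t⟩ with e — neither is a function whose domain matches the other; composition fails here.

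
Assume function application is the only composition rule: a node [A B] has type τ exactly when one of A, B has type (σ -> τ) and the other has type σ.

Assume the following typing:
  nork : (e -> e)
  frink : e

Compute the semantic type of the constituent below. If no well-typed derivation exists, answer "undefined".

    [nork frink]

e

[nork frink]: (e -> e) applied to e yields e.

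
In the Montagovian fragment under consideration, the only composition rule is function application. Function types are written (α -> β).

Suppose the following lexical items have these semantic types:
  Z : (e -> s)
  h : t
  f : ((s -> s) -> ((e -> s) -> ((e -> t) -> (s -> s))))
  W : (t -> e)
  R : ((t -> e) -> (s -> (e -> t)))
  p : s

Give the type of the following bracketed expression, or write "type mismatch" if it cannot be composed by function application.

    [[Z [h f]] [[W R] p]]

[h f]: t and ((s -> s) -> ((e -> s) -> ((e -> t) -> (s -> s)))) cannot combine by function application — type clash.

type mismatch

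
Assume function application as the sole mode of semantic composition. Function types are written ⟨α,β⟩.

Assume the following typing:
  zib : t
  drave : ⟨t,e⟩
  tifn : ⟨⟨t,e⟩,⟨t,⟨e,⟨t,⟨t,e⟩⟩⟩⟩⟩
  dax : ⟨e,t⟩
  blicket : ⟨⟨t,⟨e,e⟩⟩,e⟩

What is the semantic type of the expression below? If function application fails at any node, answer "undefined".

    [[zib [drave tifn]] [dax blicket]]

undefined

[drave tifn] — tifn of type ⟨⟨t,e⟩,⟨t,⟨e,⟨t,⟨t,e⟩⟩⟩⟩⟩ combines with drave of type ⟨t,e⟩: type ⟨t,⟨e,⟨t,⟨t,e⟩⟩⟩⟩.
[zib [drave tifn]] — [drave tifn] of type ⟨t,⟨e,⟨t,⟨t,e⟩⟩⟩⟩ combines with zib of type t: type ⟨e,⟨t,⟨t,e⟩⟩⟩.
[dax blicket]: ⟨e,t⟩ and ⟨⟨t,⟨e,e⟩⟩,e⟩ cannot combine by function application — type clash.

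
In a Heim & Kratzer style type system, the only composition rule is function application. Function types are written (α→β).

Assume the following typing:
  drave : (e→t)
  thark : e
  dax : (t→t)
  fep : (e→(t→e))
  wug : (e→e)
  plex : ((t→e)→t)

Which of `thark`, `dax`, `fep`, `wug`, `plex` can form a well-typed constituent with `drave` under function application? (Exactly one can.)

thark

thark — combines: drave : (e→t) takes thark : e as argument, giving t.
dax : (t→t) — does not combine with drave.
fep : (e→(t→e)) — does not combine with drave.
wug : (e→e) — does not combine with drave.
plex : ((t→e)→t) — does not combine with drave.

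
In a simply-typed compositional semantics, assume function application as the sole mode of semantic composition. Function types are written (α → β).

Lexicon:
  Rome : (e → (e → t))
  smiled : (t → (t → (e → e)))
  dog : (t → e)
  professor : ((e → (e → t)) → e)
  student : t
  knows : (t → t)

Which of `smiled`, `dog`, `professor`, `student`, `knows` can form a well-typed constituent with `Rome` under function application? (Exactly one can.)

smiled : (t → (t → (e → e))) — does not combine with Rome.
dog : (t → e) — does not combine with Rome.
professor — combines: professor : ((e → (e → t)) → e) takes Rome : (e → (e → t)) as argument, giving e.
student : t — does not combine with Rome.
knows : (t → t) — does not combine with Rome.

professor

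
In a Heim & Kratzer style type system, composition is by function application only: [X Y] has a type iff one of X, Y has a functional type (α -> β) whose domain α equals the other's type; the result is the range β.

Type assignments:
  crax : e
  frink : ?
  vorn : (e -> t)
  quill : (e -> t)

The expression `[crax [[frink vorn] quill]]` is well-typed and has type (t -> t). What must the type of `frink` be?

[crax [[frink vorn] quill]] must have type (t -> t). The sister crax has type e; that is not a function onto (t -> t), so [[frink vorn] quill] must be the functor, of type (e -> (t -> t)).
[[frink vorn] quill] must have type (e -> (t -> t)). The sister quill has type (e -> t); that is not a function onto (e -> (t -> t)), so [frink vorn] must be the functor, of type ((e -> t) -> (e -> (t -> t))).
[frink vorn] must have type ((e -> t) -> (e -> (t -> t))). The sister vorn has type (e -> t); that is not a function onto ((e -> t) -> (e -> (t -> t))), so frink must be the functor, of type ((e -> t) -> ((e -> t) -> (e -> (t -> t)))).

((e -> t) -> ((e -> t) -> (e -> (t -> t))))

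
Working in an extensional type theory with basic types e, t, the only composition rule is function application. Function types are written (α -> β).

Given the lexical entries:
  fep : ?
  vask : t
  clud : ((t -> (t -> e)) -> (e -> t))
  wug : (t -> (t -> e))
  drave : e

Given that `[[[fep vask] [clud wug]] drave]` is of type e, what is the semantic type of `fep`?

(t -> ((e -> t) -> (e -> e)))

[[[fep vask] [clud wug]] drave] is required to be e. drave : e cannot yield e as functor, so [[fep vask] [clud wug]] : (e -> e).
[[fep vask] [clud wug]] is required to be (e -> e). [clud wug] : (e -> t) cannot yield (e -> e) as functor, so [fep vask] : ((e -> t) -> (e -> e)).
[fep vask] is required to be ((e -> t) -> (e -> e)). vask : t cannot yield ((e -> t) -> (e -> e)) as functor, so fep : (t -> ((e -> t) -> (e -> e))).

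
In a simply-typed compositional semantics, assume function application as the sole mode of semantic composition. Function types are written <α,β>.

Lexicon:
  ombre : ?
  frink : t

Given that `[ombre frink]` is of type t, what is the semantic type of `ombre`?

[ombre frink] must have type t. The sister frink has type t; that is not a function onto t, so ombre must be the functor, of type <t,t>.

<t,t>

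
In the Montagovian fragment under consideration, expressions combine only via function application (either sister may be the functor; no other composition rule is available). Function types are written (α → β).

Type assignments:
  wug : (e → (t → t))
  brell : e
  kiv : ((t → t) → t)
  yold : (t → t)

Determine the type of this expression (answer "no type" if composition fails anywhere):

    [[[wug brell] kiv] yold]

[wug brell]: functor wug : (e → (t → t)), argument brell : e; result (t → t).
[[wug brell] kiv]: functor kiv : ((t → t) → t), argument [wug brell] : (t → t); result t.
[[[wug brell] kiv] yold]: functor yold : (t → t), argument [[wug brell] kiv] : t; result t.

t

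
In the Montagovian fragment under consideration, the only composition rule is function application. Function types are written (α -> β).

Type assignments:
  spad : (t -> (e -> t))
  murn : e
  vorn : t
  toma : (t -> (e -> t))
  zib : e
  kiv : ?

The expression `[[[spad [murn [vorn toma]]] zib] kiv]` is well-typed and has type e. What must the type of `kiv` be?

(t -> e)

At [[[spad [murn [vorn toma]]] zib] kiv] (required: e): [[spad [murn [vorn toma]]] zib] is t, which is not a function with range e; hence kiv is the functor — type (t -> e).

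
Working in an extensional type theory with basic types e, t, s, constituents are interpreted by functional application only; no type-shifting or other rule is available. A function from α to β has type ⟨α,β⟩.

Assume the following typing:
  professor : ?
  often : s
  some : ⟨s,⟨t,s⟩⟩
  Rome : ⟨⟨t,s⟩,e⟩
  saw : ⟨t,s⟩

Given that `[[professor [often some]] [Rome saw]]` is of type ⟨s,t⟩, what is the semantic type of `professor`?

⟨⟨t,s⟩,⟨e,⟨s,t⟩⟩⟩

[[professor [often some]] [Rome saw]] is required to be ⟨s,t⟩. [Rome saw] : e cannot yield ⟨s,t⟩ as functor, so [professor [often some]] : ⟨e,⟨s,t⟩⟩.
[professor [often some]] is required to be ⟨e,⟨s,t⟩⟩. [often some] : ⟨t,s⟩ cannot yield ⟨e,⟨s,t⟩⟩ as functor, so professor : ⟨⟨t,s⟩,⟨e,⟨s,t⟩⟩⟩.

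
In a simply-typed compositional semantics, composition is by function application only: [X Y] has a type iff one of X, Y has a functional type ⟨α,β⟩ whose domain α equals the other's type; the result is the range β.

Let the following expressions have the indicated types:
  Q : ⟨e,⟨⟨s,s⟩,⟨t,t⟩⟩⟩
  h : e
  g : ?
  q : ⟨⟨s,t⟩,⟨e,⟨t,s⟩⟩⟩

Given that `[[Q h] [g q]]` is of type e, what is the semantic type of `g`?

At [[Q h] [g q]] (required: e): [Q h] is ⟨⟨s,s⟩,⟨t,t⟩⟩, which is not a function with range e; hence [g q] is the functor — type ⟨⟨⟨s,s⟩,⟨t,t⟩⟩,e⟩.
At [g q] (required: ⟨⟨⟨s,s⟩,⟨t,t⟩⟩,e⟩): q is ⟨⟨s,t⟩,⟨e,⟨t,s⟩⟩⟩, which is not a function with range ⟨⟨⟨s,s⟩,⟨t,t⟩⟩,e⟩; hence g is the functor — type ⟨⟨⟨s,t⟩,⟨e,⟨t,s⟩⟩⟩,⟨⟨⟨s,s⟩,⟨t,t⟩⟩,e⟩⟩.

⟨⟨⟨s,t⟩,⟨e,⟨t,s⟩⟩⟩,⟨⟨⟨s,s⟩,⟨t,t⟩⟩,e⟩⟩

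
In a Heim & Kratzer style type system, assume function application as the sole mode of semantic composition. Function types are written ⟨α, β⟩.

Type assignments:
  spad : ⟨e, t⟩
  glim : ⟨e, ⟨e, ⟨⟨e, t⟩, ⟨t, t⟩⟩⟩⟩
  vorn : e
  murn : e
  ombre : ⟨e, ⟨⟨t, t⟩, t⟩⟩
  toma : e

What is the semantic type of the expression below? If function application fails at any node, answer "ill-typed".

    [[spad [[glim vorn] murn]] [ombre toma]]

t

[glim vorn]: ⟨e, ⟨e, ⟨⟨e, t⟩, ⟨t, t⟩⟩⟩⟩ applied to e yields ⟨e, ⟨⟨e, t⟩, ⟨t, t⟩⟩⟩.
[[glim vorn] murn]: ⟨e, ⟨⟨e, t⟩, ⟨t, t⟩⟩⟩ applied to e yields ⟨⟨e, t⟩, ⟨t, t⟩⟩.
[spad [[glim vorn] murn]]: ⟨⟨e, t⟩, ⟨t, t⟩⟩ applied to ⟨e, t⟩ yields ⟨t, t⟩.
[ombre toma]: ⟨e, ⟨⟨t, t⟩, t⟩⟩ applied to e yields ⟨⟨t, t⟩, t⟩.
[[spad [[glim vorn] murn]] [ombre toma]]: ⟨⟨t, t⟩, t⟩ applied to ⟨t, t⟩ yields t.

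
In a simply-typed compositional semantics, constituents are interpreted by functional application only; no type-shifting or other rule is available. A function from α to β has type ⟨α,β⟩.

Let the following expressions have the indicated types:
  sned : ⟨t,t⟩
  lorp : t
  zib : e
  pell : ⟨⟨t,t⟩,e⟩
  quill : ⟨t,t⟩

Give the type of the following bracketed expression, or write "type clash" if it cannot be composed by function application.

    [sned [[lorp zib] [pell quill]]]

At [lorp zib]: neither t nor e can take the other as argument; the node is ill-typed.

type clash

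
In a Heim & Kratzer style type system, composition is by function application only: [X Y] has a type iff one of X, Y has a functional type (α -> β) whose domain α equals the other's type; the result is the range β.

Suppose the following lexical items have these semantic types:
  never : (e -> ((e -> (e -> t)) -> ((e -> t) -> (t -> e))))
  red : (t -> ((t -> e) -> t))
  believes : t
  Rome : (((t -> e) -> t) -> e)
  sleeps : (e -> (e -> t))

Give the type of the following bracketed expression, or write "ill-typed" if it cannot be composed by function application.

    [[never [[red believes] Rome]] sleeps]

[red believes]: red is (t -> ((t -> e) -> t)), believes is t; result ((t -> e) -> t).
[[red believes] Rome]: Rome is (((t -> e) -> t) -> e), [red believes] is ((t -> e) -> t); result e.
[never [[red believes] Rome]]: never is (e -> ((e -> (e -> t)) -> ((e -> t) -> (t -> e)))), [[red believes] Rome] is e; result ((e -> (e -> t)) -> ((e -> t) -> (t -> e))).
[[never [[red believes] Rome]] sleeps]: [never [[red believes] Rome]] is ((e -> (e -> t)) -> ((e -> t) -> (t -> e))), sleeps is (e -> (e -> t)); result ((e -> t) -> (t -> e)).

((e -> t) -> (t -> e))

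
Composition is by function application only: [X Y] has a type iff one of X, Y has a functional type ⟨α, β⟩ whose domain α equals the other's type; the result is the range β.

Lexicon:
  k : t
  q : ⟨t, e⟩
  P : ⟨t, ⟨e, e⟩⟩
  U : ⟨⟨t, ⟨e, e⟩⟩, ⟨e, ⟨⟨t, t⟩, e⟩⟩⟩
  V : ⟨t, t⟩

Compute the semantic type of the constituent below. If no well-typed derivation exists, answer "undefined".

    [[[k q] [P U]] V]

At [k q], q : ⟨t, e⟩ takes k : t, giving e.
At [P U], U : ⟨⟨t, ⟨e, e⟩⟩, ⟨e, ⟨⟨t, t⟩, e⟩⟩⟩ takes P : ⟨t, ⟨e, e⟩⟩, giving ⟨e, ⟨⟨t, t⟩, e⟩⟩.
At [[k q] [P U]], [P U] : ⟨e, ⟨⟨t, t⟩, e⟩⟩ takes [k q] : e, giving ⟨⟨t, t⟩, e⟩.
At [[[k q] [P U]] V], [[k q] [P U]] : ⟨⟨t, t⟩, e⟩ takes V : ⟨t, t⟩, giving e.

e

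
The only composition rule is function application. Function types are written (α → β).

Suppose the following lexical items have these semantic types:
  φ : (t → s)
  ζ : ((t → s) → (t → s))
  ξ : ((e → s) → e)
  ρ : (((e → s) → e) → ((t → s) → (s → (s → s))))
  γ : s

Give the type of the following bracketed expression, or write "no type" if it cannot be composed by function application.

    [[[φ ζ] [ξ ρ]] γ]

[φ ζ] — ζ of type ((t → s) → (t → s)) combines with φ of type (t → s): type (t → s).
[ξ ρ] — ρ of type (((e → s) → e) → ((t → s) → (s → (s → s)))) combines with ξ of type ((e → s) → e): type ((t → s) → (s → (s → s))).
[[φ ζ] [ξ ρ]] — [ξ ρ] of type ((t → s) → (s → (s → s))) combines with [φ ζ] of type (t → s): type (s → (s → s)).
[[[φ ζ] [ξ ρ]] γ] — [[φ ζ] [ξ ρ]] of type (s → (s → s)) combines with γ of type s: type (s → s).

(s → s)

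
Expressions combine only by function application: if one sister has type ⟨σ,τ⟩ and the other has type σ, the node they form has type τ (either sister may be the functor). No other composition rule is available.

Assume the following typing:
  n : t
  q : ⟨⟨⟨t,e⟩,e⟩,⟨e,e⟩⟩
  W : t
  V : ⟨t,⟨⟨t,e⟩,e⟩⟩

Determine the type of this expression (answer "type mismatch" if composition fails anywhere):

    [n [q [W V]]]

At [W V], V : ⟨t,⟨⟨t,e⟩,e⟩⟩ takes W : t, giving ⟨⟨t,e⟩,e⟩.
At [q [W V]], q : ⟨⟨⟨t,e⟩,e⟩,⟨e,e⟩⟩ takes [W V] : ⟨⟨t,e⟩,e⟩, giving ⟨e,e⟩.
[n [q [W V]]]: t with ⟨e,e⟩ — neither is a function whose domain matches the other; composition fails here.

type mismatch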